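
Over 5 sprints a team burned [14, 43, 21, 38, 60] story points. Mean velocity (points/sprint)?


Formula: Avg velocity = Total points / Number of sprints
Points: [14, 43, 21, 38, 60]
Sum = 14 + 43 + 21 + 38 + 60 = 176
Avg velocity = 176 / 5 = 35.2 points/sprint

35.2 points/sprint


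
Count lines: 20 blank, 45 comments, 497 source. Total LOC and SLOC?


Total LOC = blank + comment + code
Total LOC = 20 + 45 + 497 = 562
SLOC (source only) = code = 497

Total LOC: 562, SLOC: 497


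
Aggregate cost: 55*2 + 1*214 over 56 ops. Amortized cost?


Formula: Amortized cost = Total cost / Operations
Total cost = (55 * 2) + (1 * 214)
Total cost = 110 + 214 = 324
Amortized = 324 / 56 = 5.7857

5.7857


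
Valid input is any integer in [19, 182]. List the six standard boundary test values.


Range: [19, 182]
Boundaries: just below min, min, min+1, max-1, max, just above max
Values: [18, 19, 20, 181, 182, 183]

[18, 19, 20, 181, 182, 183]


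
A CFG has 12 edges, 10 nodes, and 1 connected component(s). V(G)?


Formula: V(G) = E - N + 2P
V(G) = 12 - 10 + 2*1
V(G) = 2 + 2
V(G) = 4

4


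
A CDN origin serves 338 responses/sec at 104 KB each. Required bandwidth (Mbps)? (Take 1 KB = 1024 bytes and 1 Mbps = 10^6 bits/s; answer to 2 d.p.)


Formula: Mbps = payload_bytes * RPS * 8 / 1e6
Payload per request = 104 KB = 104 * 1024 = 106496 bytes
Total bytes/sec = 106496 * 338 = 35995648
Total bits/sec = 35995648 * 8 = 287965184
Mbps = 287965184 / 1e6 = 287.97

287.97 Mbps


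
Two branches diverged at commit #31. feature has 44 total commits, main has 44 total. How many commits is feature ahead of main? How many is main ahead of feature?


Common ancestor: commit #31
feature commits after divergence: 44 - 31 = 13
main commits after divergence: 44 - 31 = 13
feature is 13 commits ahead of main
main is 13 commits ahead of feature

feature ahead: 13, main ahead: 13


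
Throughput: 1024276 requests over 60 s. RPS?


Formula: throughput = requests / seconds
throughput = 1024276 / 60
throughput = 17071.27 requests/second

17071.27 requests/second


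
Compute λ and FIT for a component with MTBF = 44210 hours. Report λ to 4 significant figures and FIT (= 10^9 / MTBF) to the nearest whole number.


Formula: λ = 1 / MTBF; FIT = λ × 1e9 = 1e9 / MTBF
λ = 1 / 44210 ≈ 2.262e-05 failures/hour
FIT = 1e9 / 44210 ≈ 22619 failures per 1e9 hours (nearest whole number)

λ = 2.262e-05 /h, FIT = 22619


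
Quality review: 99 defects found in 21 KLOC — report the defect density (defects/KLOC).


Defect density = defects / KLOC
Defect density = 99 / 21
Defect density = 4.714 defects/KLOC

4.714 defects/KLOC


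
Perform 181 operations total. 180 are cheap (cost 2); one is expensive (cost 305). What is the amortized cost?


Formula: Amortized cost = Total cost / Operations
Total cost = (180 * 2) + (1 * 305)
Total cost = 360 + 305 = 665
Amortized = 665 / 181 = 3.674

3.674


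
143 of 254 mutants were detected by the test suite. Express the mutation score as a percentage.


Mutation score = killed / total * 100
Mutation score = 143 / 254 * 100
Mutation score = 56.3%

56.3%


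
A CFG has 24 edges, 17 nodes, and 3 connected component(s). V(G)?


Formula: V(G) = E - N + 2P
V(G) = 24 - 17 + 2*3
V(G) = 7 + 6
V(G) = 13

13


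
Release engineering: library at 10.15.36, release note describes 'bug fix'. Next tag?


Current: 10.15.36
Change category: 'bug fix' → patch bump
SemVer rule: patch bump → increment PATCH (MAJOR and MINOR unchanged)
New: 10.15.37

10.15.37


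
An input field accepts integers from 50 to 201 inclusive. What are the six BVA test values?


Range: [50, 201]
Boundaries: just below min, min, min+1, max-1, max, just above max
Values: [49, 50, 51, 200, 201, 202]

[49, 50, 51, 200, 201, 202]


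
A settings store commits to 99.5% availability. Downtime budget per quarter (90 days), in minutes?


Formula: allowed downtime = period * (100 - SLA) / 100
Period (quarter (90 days)) = 129600 minutes
Unavailability fraction = (100 - 99.5) / 100
Allowed downtime = 129600 * (100 - 99.5) / 100
Allowed downtime = 648.0 minutes

648.0 minutes


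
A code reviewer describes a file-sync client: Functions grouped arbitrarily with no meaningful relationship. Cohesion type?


Reasoning: Worst: random grouping
Type: Coincidental cohesion

Coincidental cohesion


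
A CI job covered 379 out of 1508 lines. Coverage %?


Coverage = covered / total * 100
Coverage = 379 / 1508 * 100
Coverage = 25.13%

25.13%


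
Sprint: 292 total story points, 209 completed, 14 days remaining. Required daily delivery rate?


Formula: Required rate = Remaining points / Days left
Remaining = 292 - 209 = 83 points
Required rate = 83 / 14 = 5.93 points/day

5.93 points/day


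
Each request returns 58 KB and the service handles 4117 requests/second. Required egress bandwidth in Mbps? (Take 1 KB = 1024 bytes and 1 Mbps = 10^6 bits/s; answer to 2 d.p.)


Formula: Mbps = payload_bytes * RPS * 8 / 1e6
Payload per request = 58 KB = 58 * 1024 = 59392 bytes
Total bytes/sec = 59392 * 4117 = 244516864
Total bits/sec = 244516864 * 8 = 1956134912
Mbps = 1956134912 / 1e6 = 1956.13

1956.13 Mbps


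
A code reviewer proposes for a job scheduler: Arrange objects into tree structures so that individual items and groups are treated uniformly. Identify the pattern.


This matches the Composite pattern

Composite


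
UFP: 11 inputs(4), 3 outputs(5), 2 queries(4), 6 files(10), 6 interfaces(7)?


UFP = EI*4 + EO*5 + EQ*4 + ILF*10 + EIF*7
UFP = 11*4 + 3*5 + 2*4 + 6*10 + 6*7
UFP = 44 + 15 + 8 + 60 + 42
UFP = 169

169


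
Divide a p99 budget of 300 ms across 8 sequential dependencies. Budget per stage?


Formula: per_stage = total_budget / stages
per_stage = 300 / 8
per_stage = 37.5 ms

37.5 ms


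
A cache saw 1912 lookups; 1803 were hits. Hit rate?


Formula: hit rate = hits / (hits + misses) * 100
hit rate = 1803 / (1803 + 109) * 100
hit rate = 1803 / 1912 * 100
hit rate = 94.3%

94.3%


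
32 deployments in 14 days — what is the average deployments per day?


Formula: deployments per day = releases / days
= 32 / 14
= 2.286 deploys/day
(equivalently, 16.0 deploys/week)

2.286 deploys/day


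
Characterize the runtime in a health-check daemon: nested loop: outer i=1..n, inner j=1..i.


Reasoning: triangle: n(n+1)/2 ~ n^2/2
Complexity: O(n^2)

O(n^2)


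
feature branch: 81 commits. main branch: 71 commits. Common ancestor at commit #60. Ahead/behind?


Common ancestor: commit #60
feature commits after divergence: 81 - 60 = 21
main commits after divergence: 71 - 60 = 11
feature is 21 commits ahead of main
main is 11 commits ahead of feature

feature ahead: 21, main ahead: 11


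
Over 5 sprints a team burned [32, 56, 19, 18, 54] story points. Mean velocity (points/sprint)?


Formula: Avg velocity = Total points / Number of sprints
Points: [32, 56, 19, 18, 54]
Sum = 32 + 56 + 19 + 18 + 54 = 179
Avg velocity = 179 / 5 = 35.8 points/sprint

35.8 points/sprint


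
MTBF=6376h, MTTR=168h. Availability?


Availability = MTBF / (MTBF + MTTR)
Availability = 6376 / (6376 + 168)
Availability = 6376 / 6544
Availability = 97.4328%

97.4328%


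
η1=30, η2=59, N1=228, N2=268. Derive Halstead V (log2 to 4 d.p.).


Formula: V = N * log2(η), where N = N1 + N2 and η = η1 + η2
η = 30 + 59 = 89
N = 228 + 268 = 496
log2(89) ≈ 6.4757
V = 496 * 6.4757 = 3211.95

3211.95


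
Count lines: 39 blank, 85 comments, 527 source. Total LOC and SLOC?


Total LOC = blank + comment + code
Total LOC = 39 + 85 + 527 = 651
SLOC (source only) = code = 527

Total LOC: 651, SLOC: 527


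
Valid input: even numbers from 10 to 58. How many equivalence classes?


Constraint: even integers in [10, 58]
Class 1: x < 10 — out-of-range invalid
Class 2: x in [10,58] but odd — wrong type invalid
Class 3: x in [10,58] and even — valid
Class 4: x > 58 — out-of-range invalid
Total equivalence classes: 4

4 equivalence classes


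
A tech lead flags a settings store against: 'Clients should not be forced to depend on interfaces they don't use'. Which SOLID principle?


This describes the Interface Segregation Principle (ISP)

Interface Segregation Principle (ISP)


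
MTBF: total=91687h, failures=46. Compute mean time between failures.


Formula: MTBF = Total operating time / Number of failures
MTBF = 91687 / 46
MTBF = 1993.2 hours

1993.2 hours


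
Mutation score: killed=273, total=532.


Mutation score = killed / total * 100
Mutation score = 273 / 532 * 100
Mutation score = 51.32%

51.32%


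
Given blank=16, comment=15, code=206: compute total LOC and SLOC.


Total LOC = blank + comment + code
Total LOC = 16 + 15 + 206 = 237
SLOC (source only) = code = 206

Total LOC: 237, SLOC: 206


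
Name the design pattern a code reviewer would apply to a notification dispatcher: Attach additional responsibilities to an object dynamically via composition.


This matches the Decorator pattern

Decorator


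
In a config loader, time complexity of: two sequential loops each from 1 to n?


Reasoning: sequential dominates: O(n) + O(n) = O(n)
Complexity: O(n)

O(n)


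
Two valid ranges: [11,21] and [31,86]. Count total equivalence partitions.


Valid ranges: [11,21] and [31,86]
Class 1: x < 11 — invalid
Class 2: 11 ≤ x ≤ 21 — valid
Class 3: 21 < x < 31 — invalid (gap between ranges)
Class 4: 31 ≤ x ≤ 86 — valid
Class 5: x > 86 — invalid
Total equivalence classes: 5

5 equivalence classes


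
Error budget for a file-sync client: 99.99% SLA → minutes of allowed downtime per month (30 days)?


Formula: allowed downtime = period * (100 - SLA) / 100
Period (month (30 days)) = 43200 minutes
Unavailability fraction = (100 - 99.99) / 100
Allowed downtime = 43200 * (100 - 99.99) / 100
Allowed downtime = 4.32 minutes

4.32 minutes


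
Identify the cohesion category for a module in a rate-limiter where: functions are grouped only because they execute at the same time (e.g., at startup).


Reasoning: Related by timing only
Type: Temporal cohesion

Temporal cohesion


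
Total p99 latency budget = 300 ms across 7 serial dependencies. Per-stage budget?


Formula: per_stage = total_budget / stages
per_stage = 300 / 7
per_stage = 42.86 ms

42.86 ms


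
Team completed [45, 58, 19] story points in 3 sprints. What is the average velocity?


Formula: Avg velocity = Total points / Number of sprints
Points: [45, 58, 19]
Sum = 45 + 58 + 19 = 122
Avg velocity = 122 / 3 = 40.67 points/sprint

40.67 points/sprint


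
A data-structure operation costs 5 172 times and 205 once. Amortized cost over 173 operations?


Formula: Amortized cost = Total cost / Operations
Total cost = (172 * 5) + (1 * 205)
Total cost = 860 + 205 = 1065
Amortized = 1065 / 173 = 6.1561

6.1561


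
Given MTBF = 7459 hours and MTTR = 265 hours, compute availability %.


Availability = MTBF / (MTBF + MTTR)
Availability = 7459 / (7459 + 265)
Availability = 7459 / 7724
Availability = 96.5691%

96.5691%


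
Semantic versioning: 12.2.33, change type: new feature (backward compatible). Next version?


Current: 12.2.33
Change category: 'new feature (backward compatible)' → minor bump
SemVer rule: minor bump → increment MINOR, reset PATCH to 0 (MAJOR unchanged)
New: 12.3.0

12.3.0


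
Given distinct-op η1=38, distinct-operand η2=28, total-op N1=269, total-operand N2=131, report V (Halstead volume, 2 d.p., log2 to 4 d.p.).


Formula: V = N * log2(η), where N = N1 + N2 and η = η1 + η2
η = 38 + 28 = 66
N = 269 + 131 = 400
log2(66) ≈ 6.0444
V = 400 * 6.0444 = 2417.76

2417.76


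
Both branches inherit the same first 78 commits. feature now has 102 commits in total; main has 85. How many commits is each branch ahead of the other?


Common ancestor: commit #78
feature commits after divergence: 102 - 78 = 24
main commits after divergence: 85 - 78 = 7
feature is 24 commits ahead of main
main is 7 commits ahead of feature

feature ahead: 24, main ahead: 7


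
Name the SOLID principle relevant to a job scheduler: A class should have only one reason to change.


This describes the Single Responsibility Principle (SRP)

Single Responsibility Principle (SRP)


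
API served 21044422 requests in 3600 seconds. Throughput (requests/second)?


Formula: throughput = requests / seconds
throughput = 21044422 / 3600
throughput = 5845.67 requests/second

5845.67 requests/second


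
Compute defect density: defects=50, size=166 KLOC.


Defect density = defects / KLOC
Defect density = 50 / 166
Defect density = 0.301 defects/KLOC

0.301 defects/KLOC


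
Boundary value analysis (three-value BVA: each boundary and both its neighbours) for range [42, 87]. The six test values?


Range: [42, 87]
Boundaries: just below min, min, min+1, max-1, max, just above max
Values: [41, 42, 43, 86, 87, 88]

[41, 42, 43, 86, 87, 88]


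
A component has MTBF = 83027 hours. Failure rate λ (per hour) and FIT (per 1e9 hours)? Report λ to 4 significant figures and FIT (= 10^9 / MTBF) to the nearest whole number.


Formula: λ = 1 / MTBF; FIT = λ × 1e9 = 1e9 / MTBF
λ = 1 / 83027 ≈ 1.204e-05 failures/hour
FIT = 1e9 / 83027 ≈ 12044 failures per 1e9 hours (nearest whole number)

λ = 1.204e-05 /h, FIT = 12044


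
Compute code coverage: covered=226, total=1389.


Coverage = covered / total * 100
Coverage = 226 / 1389 * 100
Coverage = 16.27%

16.27%


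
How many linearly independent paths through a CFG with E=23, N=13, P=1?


Formula: V(G) = E - N + 2P
V(G) = 23 - 13 + 2*1
V(G) = 10 + 2
V(G) = 12

12


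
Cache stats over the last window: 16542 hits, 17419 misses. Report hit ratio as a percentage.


Formula: hit rate = hits / (hits + misses) * 100
hit rate = 16542 / (16542 + 17419) * 100
hit rate = 16542 / 33961 * 100
hit rate = 48.71%

48.71%


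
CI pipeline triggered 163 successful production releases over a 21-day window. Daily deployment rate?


Formula: deployments per day = releases / days
= 163 / 21
= 7.762 deploys/day
(equivalently, 54.33 deploys/week)

7.762 deploys/day


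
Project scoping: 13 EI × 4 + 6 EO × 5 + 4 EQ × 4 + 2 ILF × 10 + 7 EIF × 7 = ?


UFP = EI*4 + EO*5 + EQ*4 + ILF*10 + EIF*7
UFP = 13*4 + 6*5 + 4*4 + 2*10 + 7*7
UFP = 52 + 30 + 16 + 20 + 49
UFP = 167

167


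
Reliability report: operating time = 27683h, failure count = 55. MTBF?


Formula: MTBF = Total operating time / Number of failures
MTBF = 27683 / 55
MTBF = 503.33 hours

503.33 hours


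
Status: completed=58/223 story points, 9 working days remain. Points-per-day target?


Formula: Required rate = Remaining points / Days left
Remaining = 223 - 58 = 165 points
Required rate = 165 / 9 = 18.33 points/day

18.33 points/day


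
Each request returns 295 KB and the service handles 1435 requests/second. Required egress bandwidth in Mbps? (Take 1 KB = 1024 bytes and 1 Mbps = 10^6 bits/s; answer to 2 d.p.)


Formula: Mbps = payload_bytes * RPS * 8 / 1e6
Payload per request = 295 KB = 295 * 1024 = 302080 bytes
Total bytes/sec = 302080 * 1435 = 433484800
Total bits/sec = 433484800 * 8 = 3467878400
Mbps = 3467878400 / 1e6 = 3467.88

3467.88 Mbps


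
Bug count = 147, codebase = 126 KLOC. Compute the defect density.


Defect density = defects / KLOC
Defect density = 147 / 126
Defect density = 1.167 defects/KLOC

1.167 defects/KLOC


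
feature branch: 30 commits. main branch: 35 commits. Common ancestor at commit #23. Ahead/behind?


Common ancestor: commit #23
feature commits after divergence: 30 - 23 = 7
main commits after divergence: 35 - 23 = 12
feature is 7 commits ahead of main
main is 12 commits ahead of feature

feature ahead: 7, main ahead: 12


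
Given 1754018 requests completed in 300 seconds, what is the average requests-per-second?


Formula: throughput = requests / seconds
throughput = 1754018 / 300
throughput = 5846.73 requests/second

5846.73 requests/second


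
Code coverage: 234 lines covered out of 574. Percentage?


Coverage = covered / total * 100
Coverage = 234 / 574 * 100
Coverage = 40.77%

40.77%


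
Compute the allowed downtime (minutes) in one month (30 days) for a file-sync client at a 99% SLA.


Formula: allowed downtime = period * (100 - SLA) / 100
Period (month (30 days)) = 43200 minutes
Unavailability fraction = (100 - 99.0) / 100
Allowed downtime = 43200 * (100 - 99.0) / 100
Allowed downtime = 432.0 minutes

432.0 minutes


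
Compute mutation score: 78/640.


Mutation score = killed / total * 100
Mutation score = 78 / 640 * 100
Mutation score = 12.19%

12.19%


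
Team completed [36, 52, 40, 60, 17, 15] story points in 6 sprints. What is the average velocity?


Formula: Avg velocity = Total points / Number of sprints
Points: [36, 52, 40, 60, 17, 15]
Sum = 36 + 52 + 40 + 60 + 17 + 15 = 220
Avg velocity = 220 / 6 = 36.67 points/sprint

36.67 points/sprint


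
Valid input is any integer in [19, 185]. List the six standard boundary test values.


Range: [19, 185]
Boundaries: just below min, min, min+1, max-1, max, just above max
Values: [18, 19, 20, 184, 185, 186]

[18, 19, 20, 184, 185, 186]


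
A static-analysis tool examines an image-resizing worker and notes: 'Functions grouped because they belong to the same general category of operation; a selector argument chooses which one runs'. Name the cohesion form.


Reasoning: Grouped by category of activity, not by data or sequence
Type: Logical cohesion

Logical cohesion


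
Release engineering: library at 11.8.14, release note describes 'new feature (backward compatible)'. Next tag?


Current: 11.8.14
Change category: 'new feature (backward compatible)' → minor bump
SemVer rule: minor bump → increment MINOR, reset PATCH to 0 (MAJOR unchanged)
New: 11.9.0

11.9.0


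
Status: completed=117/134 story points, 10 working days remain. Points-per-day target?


Formula: Required rate = Remaining points / Days left
Remaining = 134 - 117 = 17 points
Required rate = 17 / 10 = 1.7 points/day

1.7 points/day


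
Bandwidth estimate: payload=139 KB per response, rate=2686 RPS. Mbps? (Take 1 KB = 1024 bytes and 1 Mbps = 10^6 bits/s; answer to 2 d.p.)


Formula: Mbps = payload_bytes * RPS * 8 / 1e6
Payload per request = 139 KB = 139 * 1024 = 142336 bytes
Total bytes/sec = 142336 * 2686 = 382314496
Total bits/sec = 382314496 * 8 = 3058515968
Mbps = 3058515968 / 1e6 = 3058.52

3058.52 Mbps


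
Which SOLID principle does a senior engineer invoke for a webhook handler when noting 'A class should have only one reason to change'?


This describes the Single Responsibility Principle (SRP)

Single Responsibility Principle (SRP)


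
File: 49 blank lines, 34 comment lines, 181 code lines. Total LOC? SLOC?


Total LOC = blank + comment + code
Total LOC = 49 + 34 + 181 = 264
SLOC (source only) = code = 181

Total LOC: 264, SLOC: 181


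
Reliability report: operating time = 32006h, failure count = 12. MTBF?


Formula: MTBF = Total operating time / Number of failures
MTBF = 32006 / 12
MTBF = 2667.17 hours

2667.17 hours


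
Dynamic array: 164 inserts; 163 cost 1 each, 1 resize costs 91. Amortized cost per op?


Formula: Amortized cost = Total cost / Operations
Total cost = (163 * 1) + (1 * 91)
Total cost = 163 + 91 = 254
Amortized = 254 / 164 = 1.5488

1.5488


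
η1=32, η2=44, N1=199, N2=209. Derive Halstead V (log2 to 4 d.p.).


Formula: V = N * log2(η), where N = N1 + N2 and η = η1 + η2
η = 32 + 44 = 76
N = 199 + 209 = 408
log2(76) ≈ 6.2479
V = 408 * 6.2479 = 2549.14

2549.14


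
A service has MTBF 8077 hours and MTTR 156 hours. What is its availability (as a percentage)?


Availability = MTBF / (MTBF + MTTR)
Availability = 8077 / (8077 + 156)
Availability = 8077 / 8233
Availability = 98.1052%

98.1052%


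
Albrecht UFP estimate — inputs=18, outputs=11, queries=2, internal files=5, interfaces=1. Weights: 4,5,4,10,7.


UFP = EI*4 + EO*5 + EQ*4 + ILF*10 + EIF*7
UFP = 18*4 + 11*5 + 2*4 + 5*10 + 1*7
UFP = 72 + 55 + 8 + 50 + 7
UFP = 192

192


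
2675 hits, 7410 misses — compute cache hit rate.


Formula: hit rate = hits / (hits + misses) * 100
hit rate = 2675 / (2675 + 7410) * 100
hit rate = 2675 / 10085 * 100
hit rate = 26.52%

26.52%


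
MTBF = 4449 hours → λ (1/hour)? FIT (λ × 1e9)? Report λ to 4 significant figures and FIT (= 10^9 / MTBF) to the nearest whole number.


Formula: λ = 1 / MTBF; FIT = λ × 1e9 = 1e9 / MTBF
λ = 1 / 4449 ≈ 2.248e-04 failures/hour
FIT = 1e9 / 4449 ≈ 224770 failures per 1e9 hours (nearest whole number)

λ = 2.248e-04 /h, FIT = 224770


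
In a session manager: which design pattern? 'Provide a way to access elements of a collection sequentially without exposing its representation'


This matches the Iterator pattern

Iterator


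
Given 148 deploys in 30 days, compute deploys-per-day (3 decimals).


Formula: deployments per day = releases / days
= 148 / 30
= 4.933 deploys/day
(equivalently, 34.53 deploys/week)

4.933 deploys/day


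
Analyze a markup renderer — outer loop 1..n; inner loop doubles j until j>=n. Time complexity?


Reasoning: linear outer times logarithmic inner
Complexity: O(n log n)

O(n log n)


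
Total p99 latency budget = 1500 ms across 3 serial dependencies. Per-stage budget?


Formula: per_stage = total_budget / stages
per_stage = 1500 / 3
per_stage = 500.0 ms

500.0 ms


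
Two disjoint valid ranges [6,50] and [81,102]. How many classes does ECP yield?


Valid ranges: [6,50] and [81,102]
Class 1: x < 6 — invalid
Class 2: 6 ≤ x ≤ 50 — valid
Class 3: 50 < x < 81 — invalid (gap between ranges)
Class 4: 81 ≤ x ≤ 102 — valid
Class 5: x > 102 — invalid
Total equivalence classes: 5

5 equivalence classes


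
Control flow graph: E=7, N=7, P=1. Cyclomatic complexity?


Formula: V(G) = E - N + 2P
V(G) = 7 - 7 + 2*1
V(G) = 0 + 2
V(G) = 2

2


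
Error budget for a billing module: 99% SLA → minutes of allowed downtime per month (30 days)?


Formula: allowed downtime = period * (100 - SLA) / 100
Period (month (30 days)) = 43200 minutes
Unavailability fraction = (100 - 99.0) / 100
Allowed downtime = 43200 * (100 - 99.0) / 100
Allowed downtime = 432.0 minutes

432.0 minutes


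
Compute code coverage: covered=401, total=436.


Coverage = covered / total * 100
Coverage = 401 / 436 * 100
Coverage = 91.97%

91.97%


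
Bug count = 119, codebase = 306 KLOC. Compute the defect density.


Defect density = defects / KLOC
Defect density = 119 / 306
Defect density = 0.389 defects/KLOC

0.389 defects/KLOC


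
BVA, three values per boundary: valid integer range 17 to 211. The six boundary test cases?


Range: [17, 211]
Boundaries: just below min, min, min+1, max-1, max, just above max
Values: [16, 17, 18, 210, 211, 212]

[16, 17, 18, 210, 211, 212]


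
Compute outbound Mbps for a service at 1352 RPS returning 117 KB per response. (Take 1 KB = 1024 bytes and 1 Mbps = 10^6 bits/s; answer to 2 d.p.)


Formula: Mbps = payload_bytes * RPS * 8 / 1e6
Payload per request = 117 KB = 117 * 1024 = 119808 bytes
Total bytes/sec = 119808 * 1352 = 161980416
Total bits/sec = 161980416 * 8 = 1295843328
Mbps = 1295843328 / 1e6 = 1295.84

1295.84 Mbps


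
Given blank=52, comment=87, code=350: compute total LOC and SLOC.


Total LOC = blank + comment + code
Total LOC = 52 + 87 + 350 = 489
SLOC (source only) = code = 350

Total LOC: 489, SLOC: 350


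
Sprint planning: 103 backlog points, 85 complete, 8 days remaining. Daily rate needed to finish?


Formula: Required rate = Remaining points / Days left
Remaining = 103 - 85 = 18 points
Required rate = 18 / 8 = 2.25 points/day

2.25 points/day


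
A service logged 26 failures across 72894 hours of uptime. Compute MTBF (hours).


Formula: MTBF = Total operating time / Number of failures
MTBF = 72894 / 26
MTBF = 2803.62 hours

2803.62 hours


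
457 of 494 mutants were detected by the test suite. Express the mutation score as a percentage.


Mutation score = killed / total * 100
Mutation score = 457 / 494 * 100
Mutation score = 92.51%

92.51%


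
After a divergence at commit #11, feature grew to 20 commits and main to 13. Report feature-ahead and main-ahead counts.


Common ancestor: commit #11
feature commits after divergence: 20 - 11 = 9
main commits after divergence: 13 - 11 = 2
feature is 9 commits ahead of main
main is 2 commits ahead of feature

feature ahead: 9, main ahead: 2


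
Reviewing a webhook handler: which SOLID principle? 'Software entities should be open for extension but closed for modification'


This describes the Open/Closed Principle (OCP)

Open/Closed Principle (OCP)


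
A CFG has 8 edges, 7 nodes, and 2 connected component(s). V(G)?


Formula: V(G) = E - N + 2P
V(G) = 8 - 7 + 2*2
V(G) = 1 + 4
V(G) = 5

5


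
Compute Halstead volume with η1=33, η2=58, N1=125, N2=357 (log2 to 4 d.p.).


Formula: V = N * log2(η), where N = N1 + N2 and η = η1 + η2
η = 33 + 58 = 91
N = 125 + 357 = 482
log2(91) ≈ 6.5078
V = 482 * 6.5078 = 3136.76

3136.76


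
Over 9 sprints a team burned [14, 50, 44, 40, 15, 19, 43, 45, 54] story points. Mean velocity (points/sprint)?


Formula: Avg velocity = Total points / Number of sprints
Points: [14, 50, 44, 40, 15, 19, 43, 45, 54]
Sum = 14 + 50 + 44 + 40 + 15 + 19 + 43 + 45 + 54 = 324
Avg velocity = 324 / 9 = 36.0 points/sprint

36.0 points/sprint


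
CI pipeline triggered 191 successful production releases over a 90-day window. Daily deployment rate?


Formula: deployments per day = releases / days
= 191 / 90
= 2.122 deploys/day
(equivalently, 14.86 deploys/week)

2.122 deploys/day


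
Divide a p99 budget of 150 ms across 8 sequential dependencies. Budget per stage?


Formula: per_stage = total_budget / stages
per_stage = 150 / 8
per_stage = 18.75 ms

18.75 ms


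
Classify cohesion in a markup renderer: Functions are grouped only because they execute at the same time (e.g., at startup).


Reasoning: Related by timing only
Type: Temporal cohesion

Temporal cohesion


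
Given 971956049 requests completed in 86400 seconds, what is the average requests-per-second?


Formula: throughput = requests / seconds
throughput = 971956049 / 86400
throughput = 11249.49 requests/second

11249.49 requests/second


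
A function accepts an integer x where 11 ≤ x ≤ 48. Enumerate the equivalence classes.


Valid range: [11, 48]
Class 1: x < 11 — invalid
Class 2: 11 ≤ x ≤ 48 — valid
Class 3: x > 48 — invalid
Total equivalence classes: 3

3 equivalence classes


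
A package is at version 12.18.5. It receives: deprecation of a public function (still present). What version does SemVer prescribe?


Current: 12.18.5
Change category: 'deprecation of a public function (still present)' → minor bump
SemVer rule: minor bump → increment MINOR, reset PATCH to 0 (MAJOR unchanged)
New: 12.19.0

12.19.0


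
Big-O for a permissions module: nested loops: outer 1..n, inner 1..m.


Reasoning: product of independent bounds
Complexity: O(n*m)

O(n*m)


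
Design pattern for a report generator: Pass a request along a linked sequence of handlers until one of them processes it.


This matches the Chain of Responsibility pattern

Chain of Responsibility


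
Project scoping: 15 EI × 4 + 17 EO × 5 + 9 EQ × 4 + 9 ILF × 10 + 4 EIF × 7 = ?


UFP = EI*4 + EO*5 + EQ*4 + ILF*10 + EIF*7
UFP = 15*4 + 17*5 + 9*4 + 9*10 + 4*7
UFP = 60 + 85 + 36 + 90 + 28
UFP = 299

299


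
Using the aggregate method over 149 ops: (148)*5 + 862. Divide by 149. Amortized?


Formula: Amortized cost = Total cost / Operations
Total cost = (148 * 5) + (1 * 862)
Total cost = 740 + 862 = 1602
Amortized = 1602 / 149 = 10.7517

10.7517


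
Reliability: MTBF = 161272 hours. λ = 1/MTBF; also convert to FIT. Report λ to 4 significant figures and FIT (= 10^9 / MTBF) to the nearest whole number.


Formula: λ = 1 / MTBF; FIT = λ × 1e9 = 1e9 / MTBF
λ = 1 / 161272 ≈ 6.201e-06 failures/hour
FIT = 1e9 / 161272 ≈ 6201 failures per 1e9 hours (nearest whole number)

λ = 6.201e-06 /h, FIT = 6201


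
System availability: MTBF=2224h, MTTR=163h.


Availability = MTBF / (MTBF + MTTR)
Availability = 2224 / (2224 + 163)
Availability = 2224 / 2387
Availability = 93.1713%

93.1713%


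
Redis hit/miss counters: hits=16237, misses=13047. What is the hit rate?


Formula: hit rate = hits / (hits + misses) * 100
hit rate = 16237 / (16237 + 13047) * 100
hit rate = 16237 / 29284 * 100
hit rate = 55.45%

55.45%


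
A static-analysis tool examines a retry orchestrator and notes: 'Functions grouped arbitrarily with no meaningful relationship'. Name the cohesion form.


Reasoning: Worst: random grouping
Type: Coincidental cohesion

Coincidental cohesion


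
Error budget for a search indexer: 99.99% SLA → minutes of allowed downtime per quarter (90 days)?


Formula: allowed downtime = period * (100 - SLA) / 100
Period (quarter (90 days)) = 129600 minutes
Unavailability fraction = (100 - 99.99) / 100
Allowed downtime = 129600 * (100 - 99.99) / 100
Allowed downtime = 12.96 minutes

12.96 minutes


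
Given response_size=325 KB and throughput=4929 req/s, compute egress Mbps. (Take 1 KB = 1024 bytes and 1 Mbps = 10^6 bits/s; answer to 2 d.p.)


Formula: Mbps = payload_bytes * RPS * 8 / 1e6
Payload per request = 325 KB = 325 * 1024 = 332800 bytes
Total bytes/sec = 332800 * 4929 = 1640371200
Total bits/sec = 1640371200 * 8 = 13122969600
Mbps = 13122969600 / 1e6 = 13122.97

13122.97 Mbps


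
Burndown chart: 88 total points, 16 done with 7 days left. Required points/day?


Formula: Required rate = Remaining points / Days left
Remaining = 88 - 16 = 72 points
Required rate = 72 / 7 = 10.29 points/day

10.29 points/day


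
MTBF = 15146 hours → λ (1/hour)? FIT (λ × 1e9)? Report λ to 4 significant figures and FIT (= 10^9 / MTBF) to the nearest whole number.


Formula: λ = 1 / MTBF; FIT = λ × 1e9 = 1e9 / MTBF
λ = 1 / 15146 ≈ 6.602e-05 failures/hour
FIT = 1e9 / 15146 ≈ 66024 failures per 1e9 hours (nearest whole number)

λ = 6.602e-05 /h, FIT = 66024


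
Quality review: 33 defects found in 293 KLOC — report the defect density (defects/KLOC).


Defect density = defects / KLOC
Defect density = 33 / 293
Defect density = 0.113 defects/KLOC

0.113 defects/KLOC


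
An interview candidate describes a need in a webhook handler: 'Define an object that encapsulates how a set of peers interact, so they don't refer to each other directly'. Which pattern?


This matches the Mediator pattern

Mediator


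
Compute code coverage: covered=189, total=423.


Coverage = covered / total * 100
Coverage = 189 / 423 * 100
Coverage = 44.68%

44.68%


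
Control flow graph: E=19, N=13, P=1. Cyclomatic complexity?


Formula: V(G) = E - N + 2P
V(G) = 19 - 13 + 2*1
V(G) = 6 + 2
V(G) = 8

8


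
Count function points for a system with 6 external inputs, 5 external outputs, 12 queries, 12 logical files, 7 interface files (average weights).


UFP = EI*4 + EO*5 + EQ*4 + ILF*10 + EIF*7
UFP = 6*4 + 5*5 + 12*4 + 12*10 + 7*7
UFP = 24 + 25 + 48 + 120 + 49
UFP = 266

266


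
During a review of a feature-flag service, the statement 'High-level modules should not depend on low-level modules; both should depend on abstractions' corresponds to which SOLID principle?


This describes the Dependency Inversion Principle (DIP)

Dependency Inversion Principle (DIP)


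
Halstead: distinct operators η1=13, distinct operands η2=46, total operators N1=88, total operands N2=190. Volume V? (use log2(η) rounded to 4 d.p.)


Formula: V = N * log2(η), where N = N1 + N2 and η = η1 + η2
η = 13 + 46 = 59
N = 88 + 190 = 278
log2(59) ≈ 5.8826
V = 278 * 5.8826 = 1635.36

1635.36


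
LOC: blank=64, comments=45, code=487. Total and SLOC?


Total LOC = blank + comment + code
Total LOC = 64 + 45 + 487 = 596
SLOC (source only) = code = 487

Total LOC: 596, SLOC: 487


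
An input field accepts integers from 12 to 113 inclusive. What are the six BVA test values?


Range: [12, 113]
Boundaries: just below min, min, min+1, max-1, max, just above max
Values: [11, 12, 13, 112, 113, 114]

[11, 12, 13, 112, 113, 114]


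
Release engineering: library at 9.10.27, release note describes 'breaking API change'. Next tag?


Current: 9.10.27
Change category: 'breaking API change' → major bump
SemVer rule: major bump → increment MAJOR, reset MINOR and PATCH to 0
New: 10.0.0

10.0.0


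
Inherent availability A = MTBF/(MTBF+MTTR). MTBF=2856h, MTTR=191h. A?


Availability = MTBF / (MTBF + MTTR)
Availability = 2856 / (2856 + 191)
Availability = 2856 / 3047
Availability = 93.7315%

93.7315%


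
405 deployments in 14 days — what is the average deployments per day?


Formula: deployments per day = releases / days
= 405 / 14
= 28.929 deploys/day
(equivalently, 202.5 deploys/week)

28.929 deploys/day


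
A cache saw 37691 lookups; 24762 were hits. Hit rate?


Formula: hit rate = hits / (hits + misses) * 100
hit rate = 24762 / (24762 + 12929) * 100
hit rate = 24762 / 37691 * 100
hit rate = 65.7%

65.7%


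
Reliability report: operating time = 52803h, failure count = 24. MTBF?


Formula: MTBF = Total operating time / Number of failures
MTBF = 52803 / 24
MTBF = 2200.13 hours

2200.13 hours


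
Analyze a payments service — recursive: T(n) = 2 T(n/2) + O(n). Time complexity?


Reasoning: master theorem case 2 (merge-sort recurrence)
Complexity: O(n log n)

O(n log n)


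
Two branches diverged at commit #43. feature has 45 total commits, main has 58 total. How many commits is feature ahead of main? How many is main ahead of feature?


Common ancestor: commit #43
feature commits after divergence: 45 - 43 = 2
main commits after divergence: 58 - 43 = 15
feature is 2 commits ahead of main
main is 15 commits ahead of feature

feature ahead: 2, main ahead: 15


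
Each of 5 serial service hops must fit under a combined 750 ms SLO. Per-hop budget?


Formula: per_stage = total_budget / stages
per_stage = 750 / 5
per_stage = 150.0 ms

150.0 ms


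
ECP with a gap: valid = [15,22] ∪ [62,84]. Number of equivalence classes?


Valid ranges: [15,22] and [62,84]
Class 1: x < 15 — invalid
Class 2: 15 ≤ x ≤ 22 — valid
Class 3: 22 < x < 62 — invalid (gap between ranges)
Class 4: 62 ≤ x ≤ 84 — valid
Class 5: x > 84 — invalid
Total equivalence classes: 5

5 equivalence classes


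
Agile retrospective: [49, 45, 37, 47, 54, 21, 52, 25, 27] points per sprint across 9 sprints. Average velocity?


Formula: Avg velocity = Total points / Number of sprints
Points: [49, 45, 37, 47, 54, 21, 52, 25, 27]
Sum = 49 + 45 + 37 + 47 + 54 + 21 + 52 + 25 + 27 = 357
Avg velocity = 357 / 9 = 39.67 points/sprint

39.67 points/sprint


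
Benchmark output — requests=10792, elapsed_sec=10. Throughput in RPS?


Formula: throughput = requests / seconds
throughput = 10792 / 10
throughput = 1079.2 requests/second

1079.2 requests/second


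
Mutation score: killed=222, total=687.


Mutation score = killed / total * 100
Mutation score = 222 / 687 * 100
Mutation score = 32.31%

32.31%


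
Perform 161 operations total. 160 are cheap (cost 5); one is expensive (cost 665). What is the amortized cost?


Formula: Amortized cost = Total cost / Operations
Total cost = (160 * 5) + (1 * 665)
Total cost = 800 + 665 = 1465
Amortized = 1465 / 161 = 9.0994

9.0994


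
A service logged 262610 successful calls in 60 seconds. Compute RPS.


Formula: throughput = requests / seconds
throughput = 262610 / 60
throughput = 4376.83 requests/second

4376.83 requests/second


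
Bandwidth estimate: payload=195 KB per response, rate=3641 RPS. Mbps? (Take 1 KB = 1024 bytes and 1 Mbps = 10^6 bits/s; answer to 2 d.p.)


Formula: Mbps = payload_bytes * RPS * 8 / 1e6
Payload per request = 195 KB = 195 * 1024 = 199680 bytes
Total bytes/sec = 199680 * 3641 = 727034880
Total bits/sec = 727034880 * 8 = 5816279040
Mbps = 5816279040 / 1e6 = 5816.28

5816.28 Mbps


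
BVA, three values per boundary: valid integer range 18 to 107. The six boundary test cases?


Range: [18, 107]
Boundaries: just below min, min, min+1, max-1, max, just above max
Values: [17, 18, 19, 106, 107, 108]

[17, 18, 19, 106, 107, 108]


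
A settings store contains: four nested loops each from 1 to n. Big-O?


Reasoning: four levels of nesting
Complexity: O(n^4)

O(n^4)


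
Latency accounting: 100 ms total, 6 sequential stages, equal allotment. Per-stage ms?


Formula: per_stage = total_budget / stages
per_stage = 100 / 6
per_stage = 16.67 ms

16.67 ms


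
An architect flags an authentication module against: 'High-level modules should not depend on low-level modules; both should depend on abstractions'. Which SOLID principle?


This describes the Dependency Inversion Principle (DIP)

Dependency Inversion Principle (DIP)


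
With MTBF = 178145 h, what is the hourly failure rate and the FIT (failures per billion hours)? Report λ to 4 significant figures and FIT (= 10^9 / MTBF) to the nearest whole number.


Formula: λ = 1 / MTBF; FIT = λ × 1e9 = 1e9 / MTBF
λ = 1 / 178145 ≈ 5.613e-06 failures/hour
FIT = 1e9 / 178145 ≈ 5613 failures per 1e9 hours (nearest whole number)

λ = 5.613e-06 /h, FIT = 5613


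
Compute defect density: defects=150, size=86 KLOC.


Defect density = defects / KLOC
Defect density = 150 / 86
Defect density = 1.744 defects/KLOC

1.744 defects/KLOC


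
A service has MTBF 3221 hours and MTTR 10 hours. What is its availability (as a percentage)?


Availability = MTBF / (MTBF + MTTR)
Availability = 3221 / (3221 + 10)
Availability = 3221 / 3231
Availability = 99.6905%

99.6905%


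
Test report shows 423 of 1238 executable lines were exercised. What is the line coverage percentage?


Coverage = covered / total * 100
Coverage = 423 / 1238 * 100
Coverage = 34.17%

34.17%


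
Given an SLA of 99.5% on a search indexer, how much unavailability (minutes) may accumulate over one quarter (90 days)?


Formula: allowed downtime = period * (100 - SLA) / 100
Period (quarter (90 days)) = 129600 minutes
Unavailability fraction = (100 - 99.5) / 100
Allowed downtime = 129600 * (100 - 99.5) / 100
Allowed downtime = 648.0 minutes

648.0 minutes


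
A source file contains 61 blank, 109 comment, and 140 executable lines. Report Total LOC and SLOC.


Total LOC = blank + comment + code
Total LOC = 61 + 109 + 140 = 310
SLOC (source only) = code = 140

Total LOC: 310, SLOC: 140


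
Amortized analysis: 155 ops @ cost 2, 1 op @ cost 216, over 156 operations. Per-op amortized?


Formula: Amortized cost = Total cost / Operations
Total cost = (155 * 2) + (1 * 216)
Total cost = 310 + 216 = 526
Amortized = 526 / 156 = 3.3718

3.3718


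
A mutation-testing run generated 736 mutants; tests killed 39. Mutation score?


Mutation score = killed / total * 100
Mutation score = 39 / 736 * 100
Mutation score = 5.3%

5.3%


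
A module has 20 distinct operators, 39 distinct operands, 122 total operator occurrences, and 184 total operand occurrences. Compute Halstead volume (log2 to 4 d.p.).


Formula: V = N * log2(η), where N = N1 + N2 and η = η1 + η2
η = 20 + 39 = 59
N = 122 + 184 = 306
log2(59) ≈ 5.8826
V = 306 * 5.8826 = 1800.08

1800.08


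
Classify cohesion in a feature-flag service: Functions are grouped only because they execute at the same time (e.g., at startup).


Reasoning: Related by timing only
Type: Temporal cohesion

Temporal cohesion


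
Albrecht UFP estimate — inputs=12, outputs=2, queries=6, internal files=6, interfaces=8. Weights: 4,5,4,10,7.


UFP = EI*4 + EO*5 + EQ*4 + ILF*10 + EIF*7
UFP = 12*4 + 2*5 + 6*4 + 6*10 + 8*7
UFP = 48 + 10 + 24 + 60 + 56
UFP = 198

198
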